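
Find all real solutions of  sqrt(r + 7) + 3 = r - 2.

r = 9

Isolate the radical: sqrt(r + 7) = r - 5.
Square both sides: r + 7 = (r - 5)^2.
Expand and rearrange: r^2 - 11r + 18 = 0.
Solving gives r = 9 or r = 2.
Check each candidate in the original equation:
  r = 9: sqrt(16) = 4, while r - 5 = 4 — valid.
  r = 2: sqrt(9) = 3, while r - 5 = -3 — extraneous.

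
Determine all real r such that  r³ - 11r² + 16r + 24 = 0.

Possible rational roots are divisors of 24. Testing r = 3 gives 0, so (r - 3) is a factor.
Divide: r³ - 11r² + 16r + 24 = (r - 3)(r² - 8r - 8).
Apply the quadratic formula to r² - 8r - 8 = 0: r = (8 ± √96)/2, i.e. r ≈ 8.899 or r ≈ -0.899.

r = -0.899 or r = 3 or r = 8.899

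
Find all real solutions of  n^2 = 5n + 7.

n = -1.1401 or n = 6.1401

Rearrange to standard form: n^2 - 5n - 7 = 0.
Discriminant: (-5)^2 - 4*1*(-7) = 53.
Quadratic formula: n = (5 +/- sqrt(53)) / 2.
So n = 5/2 + sqrt(53)/2 ~= 6.1401 or n = 5/2 - sqrt(53)/2 ~= -1.1401.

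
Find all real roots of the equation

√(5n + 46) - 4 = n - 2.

Isolate the radical: √(5n + 46) = n + 2.
Square both sides: 5n + 46 = (n + 2)².
Expand and rearrange: n² - n - 42 = 0.
Solving gives n = 7 or n = -6.
Check each candidate in the original equation:
  n = 7: √(81) = 9, while n + 2 = 9 — valid.
  n = -6: √(16) = 4, while n + 2 = -4 — extraneous.

n = 7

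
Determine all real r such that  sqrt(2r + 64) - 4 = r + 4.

Isolate the radical: sqrt(2r + 64) = r + 8.
Square both sides: 2r + 64 = (r + 8)^2.
Expand and rearrange: r^2 + 14r = 0.
Solving gives r = 0 or r = -14.
Check each candidate in the original equation:
  r = 0: sqrt(64) = 8, while r + 8 = 8 — valid.
  r = -14: sqrt(36) = 6, while r + 8 = -6 — extraneous.

r = 0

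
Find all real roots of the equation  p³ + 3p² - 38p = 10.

Rearrange: p³ + 3p² - 38p - 10 = 0.
Possible rational roots are divisors of -10. Testing p = 5 gives 0, so (p - 5) is a factor.
Divide: p³ + 3p² - 38p - 10 = (p - 5)(p² + 8p + 2).
Apply the quadratic formula to p² + 8p + 2 = 0: p = (-8 ± √56)/2, i.e. p ≈ -0.2583 or p ≈ -7.7417.

p = -7.7417 or p = -0.2583 or p = 5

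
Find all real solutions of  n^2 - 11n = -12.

n = 1.228 or n = 9.772

Rearrange to standard form: n^2 - 11n + 12 = 0.
Discriminant: (-11)^2 - 4*1*12 = 73.
Quadratic formula: n = (11 +/- sqrt(73)) / 2.
So n = sqrt(73)/2 + 11/2 ~= 9.772 or n = 11/2 - sqrt(73)/2 ~= 1.228.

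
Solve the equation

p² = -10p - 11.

p = -8.7417 or p = -1.2583

Rearrange to standard form: p² + 10p + 11 = 0.
Discriminant: (10)² − 4·1·11 = 56.
Quadratic formula: p = (-10 ± √56) / 2.
So p = -5 + √(14) ≈ -1.2583 or p = -5 - √(14) ≈ -8.7417.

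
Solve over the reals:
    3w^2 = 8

Rearrange to standard form: 3w^2 - 8 = 0.
Discriminant: (0)^2 - 4*3*(-8) = 96.
Quadratic formula: w = (0 +/- sqrt(96)) / 6.
So w = 2*sqrt(6)/3 ~= 1.633 or w = -2*sqrt(6)/3 ~= -1.633.

w = -1.633 or w = 1.633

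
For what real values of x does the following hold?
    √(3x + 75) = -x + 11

x = 2

Square both sides: 3x + 75 = (-x + 11)².
Expand and rearrange: x² - 25x + 46 = 0.
Solving gives x = 23 or x = 2.
Check each candidate in the original equation:
  x = 23: √(144) = 12, while -x + 11 = -12 — extraneous.
  x = 2: √(81) = 9, while -x + 11 = 9 — valid.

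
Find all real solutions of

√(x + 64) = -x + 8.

x = 0

Square both sides: x + 64 = (-x + 8)².
Expand and rearrange: x² - 17x = 0.
Solving gives x = 17 or x = 0.
Check each candidate in the original equation:
  x = 17: √(81) = 9, while -x + 8 = -9 — extraneous.
  x = 0: √(64) = 8, while -x + 8 = 8 — valid.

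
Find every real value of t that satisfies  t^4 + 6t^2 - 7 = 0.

t = -1 or t = 1

Let u = t^2. The equation becomes u^2 + 6u - 7 = 0.
Factor: (u - 1)(u + 7) = 0, so u = 1 or u = -7.
t^2 = 1 gives t = +/-1.
t^2 = -7 < 0 has no real solution.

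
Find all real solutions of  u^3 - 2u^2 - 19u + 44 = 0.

Possible rational roots are divisors of 44. Testing u = 4 gives 0, so (u - 4) is a factor.
Divide: u^3 - 2u^2 - 19u + 44 = (u - 4)(u^2 + 2u - 11).
Apply the quadratic formula to u^2 + 2u - 11 = 0: u = (-2 +/- sqrt(48))/2, i.e. u ~= 2.4641 or u ~= -4.4641.

u = -4.4641 or u = 2.4641 or u = 4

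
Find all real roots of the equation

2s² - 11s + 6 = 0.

s = 0.614 or s = 4.886

Discriminant: (-11)² − 4·2·6 = 73.
Quadratic formula: s = (11 ± √73) / 4.
So s = √(73)/4 + 11/4 ≈ 4.886 or s = 11/4 - √(73)/4 ≈ 0.614.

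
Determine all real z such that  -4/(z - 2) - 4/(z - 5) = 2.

z = -1 or z = 4

Multiply both sides by (z - 2)(z - 5):
-4(z - 5) - 4(z - 2) = 2(z - 2)(z - 5).
Expand and collect terms: 2z² - 6z - 8 = 0.
Factor or apply the quadratic formula: z = 4 or z = -1.
Neither value makes a denominator zero (z ≠ 2, z ≠ 5), so both are valid.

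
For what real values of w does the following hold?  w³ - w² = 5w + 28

Rearrange: w³ - w² - 5w - 28 = 0.
Possible rational roots are divisors of -28. Testing w = 4 gives 0, so (w - 4) is a factor.
Divide: w³ - w² - 5w - 28 = (w - 4)(w² + 3w + 7).
The quadratic w² + 3w + 7 has discriminant -19 < 0, so no further real roots.

w = 4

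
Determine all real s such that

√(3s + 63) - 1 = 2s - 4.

Isolate the radical: √(3s + 63) = 2s - 3.
Square both sides: 3s + 63 = (2s - 3)².
Expand and rearrange: 4s² - 15s - 54 = 0.
Solving gives s = 6 or s = -2.25.
Check each candidate in the original equation:
  s = 6: √(81) = 9, while 2s - 3 = 9 — valid.
  s = -2.25: √(56.25) = 7.5, while 2s - 3 = -7.5 — extraneous.

s = 6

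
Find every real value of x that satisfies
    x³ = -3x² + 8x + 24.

Rearrange: x³ + 3x² - 8x - 24 = 0.
Possible rational roots are divisors of -24. Testing x = -3 gives 0, so (x + 3) is a factor.
Divide: x³ + 3x² - 8x - 24 = (x + 3)(x² - 8).
Apply the quadratic formula to x² - 8 = 0: x = (0 ± √32)/2, i.e. x ≈ 2.8284 or x ≈ -2.8284.

x = -3 or x = -2.8284 or x = 2.8284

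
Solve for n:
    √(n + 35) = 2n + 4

n = 1

Square both sides: n + 35 = (2n + 4)².
Expand and rearrange: 4n² + 15n - 19 = 0.
Solving gives n = 1 or n = -4.75.
Check each candidate in the original equation:
  n = 1: √(36) = 6, while 2n + 4 = 6 — valid.
  n = -4.75: √(30.25) = 5.5, while 2n + 4 = -5.5 — extraneous.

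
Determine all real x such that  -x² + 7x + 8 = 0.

x = -1 or x = 8

Factor: -1(x + 1)(x - 8) = 0.
So x = -1 or x = 8.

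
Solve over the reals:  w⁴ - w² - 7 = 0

w = -1.7868 or w = 1.7868

Let u = w². The equation becomes u² - u - 7 = 0.
By the quadratic formula, u = 1/2 + √(29)/2 or u = 1/2 - √(29)/2.
w² = 1/2 + √(29)/2 gives w = ±√(1/2 + √(29)/2) ≈ ±1.7868.
w² = 1/2 - √(29)/2 < 0 has no real solution.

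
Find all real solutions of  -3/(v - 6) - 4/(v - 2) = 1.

v = -3.772 or v = 4.772

Multiply both sides by (v - 6)(v - 2):
-3(v - 2) - 4(v - 6) = (v - 6)(v - 2).
Expand and collect terms: v^2 - v - 18 = 0.
By the quadratic formula, v = (1 +/- sqrt(73)) / 2, so v ~= 4.772 or v ~= -3.772.
Neither value makes a denominator zero (v != 6, v != 2), so both are valid.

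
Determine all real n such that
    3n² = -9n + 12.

n = -4 or n = 1

Bring every term to one side: 3n² + 9n - 12 = 0.
Factor: 3(n + 4)(n - 1) = 0.
So n = -4 or n = 1.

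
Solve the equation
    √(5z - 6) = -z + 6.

Square both sides: 5z - 6 = (-z + 6)².
Expand and rearrange: z² - 17z + 42 = 0.
Solving gives z = 14 or z = 3.
Check each candidate in the original equation:
  z = 14: √(64) = 8, while -z + 6 = -8 — extraneous.
  z = 3: √(9) = 3, while -z + 6 = 3 — valid.

z = 3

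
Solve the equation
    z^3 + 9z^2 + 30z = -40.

Rearrange: z^3 + 9z^2 + 30z + 40 = 0.
Possible rational roots are divisors of 40. Testing z = -4 gives 0, so (z + 4) is a factor.
Divide: z^3 + 9z^2 + 30z + 40 = (z + 4)(z^2 + 5z + 10).
The quadratic z^2 + 5z + 10 has discriminant -15 < 0, so no further real roots.

z = -4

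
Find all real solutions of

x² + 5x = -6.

x = -3 or x = -2

Bring every term to one side: x² + 5x + 6 = 0.
Factor: (x + 2)(x + 3) = 0.
So x = -2 or x = -3.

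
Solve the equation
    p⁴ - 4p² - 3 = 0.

Let u = p². The equation becomes u² - 4u - 3 = 0.
By the quadratic formula, u = 2 + √(7) or u = 2 - √(7).
p² = 2 + √(7) gives p = ±√(2 + √(7)) ≈ ±2.1554.
p² = 2 - √(7) < 0 has no real solution.

p = -2.1554 or p = 2.1554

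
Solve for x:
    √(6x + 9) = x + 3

x = 0

Square both sides: 6x + 9 = (x + 3)².
Expand and rearrange: x² = 0.
This gives the repeated root x = 0.
Check in the original equation:
  x = 0: √(9) = 3, while x + 3 = 3 — valid.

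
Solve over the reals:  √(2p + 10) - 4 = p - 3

p = 3

Isolate the radical: √(2p + 10) = p + 1.
Square both sides: 2p + 10 = (p + 1)².
Expand and rearrange: p² - 9 = 0.
Solving gives p = 3 or p = -3.
Check each candidate in the original equation:
  p = 3: √(16) = 4, while p + 1 = 4 — valid.
  p = -3: √(4) = 2, while p + 1 = -2 — extraneous.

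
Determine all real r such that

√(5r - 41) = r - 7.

r = 9 or r = 10

Square both sides: 5r - 41 = (r - 7)².
Expand and rearrange: r² - 19r + 90 = 0.
Solving gives r = 10 or r = 9.
Check each candidate in the original equation:
  r = 10: √(9) = 3, while r - 7 = 3 — valid.
  r = 9: √(4) = 2, while r - 7 = 2 — valid.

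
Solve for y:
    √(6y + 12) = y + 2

Square both sides: 6y + 12 = (y + 2)².
Expand and rearrange: y² - 2y - 8 = 0.
Solving gives y = 4 or y = -2.
Check each candidate in the original equation:
  y = 4: √(36) = 6, while y + 2 = 6 — valid.
  y = -2: √(0) = 0, while y + 2 = 0 — valid.

y = -2 or y = 4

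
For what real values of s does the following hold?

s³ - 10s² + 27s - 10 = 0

Possible rational roots are divisors of -10. Testing s = 5 gives 0, so (s - 5) is a factor.
Divide: s³ - 10s² + 27s - 10 = (s - 5)(s² - 5s + 2).
Apply the quadratic formula to s² - 5s + 2 = 0: s = (5 ± √17)/2, i.e. s ≈ 4.5616 or s ≈ 0.4384.

s = 0.4384 or s = 4.5616 or s = 5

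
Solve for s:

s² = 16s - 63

Bring every term to one side: s² - 16s + 63 = 0.
Factor: (s - 7)(s - 9) = 0.
So s = 7 or s = 9.

s = 7 or s = 9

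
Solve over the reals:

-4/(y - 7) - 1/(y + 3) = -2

Multiply both sides by (y - 7)(y + 3):
-4(y + 3) - (y - 7) = -2(y - 7)(y + 3).
Expand and collect terms: -2y^2 + 13y + 47 = 0.
By the quadratic formula, y = (-13 +/- sqrt(545)) / -4, so y ~= -2.5863 or y ~= 9.0863.
Neither value makes a denominator zero (y != 7, y != -3), so both are valid.

y = -2.5863 or y = 9.0863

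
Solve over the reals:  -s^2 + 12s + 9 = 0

Discriminant: (12)^2 - 4*(-1)*9 = 180.
Quadratic formula: s = (-12 +/- sqrt(180)) / (-2).
So s = 6 - 3*sqrt(5) ~= -0.7082 or s = 6 + 3*sqrt(5) ~= 12.7082.

s = -0.7082 or s = 12.7082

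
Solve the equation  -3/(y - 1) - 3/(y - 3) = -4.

Multiply both sides by (y - 1)(y - 3):
-3(y - 3) - 3(y - 1) = -4(y - 1)(y - 3).
Expand and collect terms: -4y² + 22y - 24 = 0.
Factor or apply the quadratic formula: y = 1.5 or y = 4.
Neither value makes a denominator zero (y ≠ 1, y ≠ 3), so both are valid.

y = 1.5 or y = 4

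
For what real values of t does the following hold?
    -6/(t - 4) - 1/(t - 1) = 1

Multiply both sides by (t - 4)(t - 1):
-6(t - 1) - (t - 4) = (t - 4)(t - 1).
Expand and collect terms: t^2 + 2t - 6 = 0.
By the quadratic formula, t = (-2 +/- sqrt(28)) / 2, so t ~= 1.6458 or t ~= -3.6458.
Neither value makes a denominator zero (t != 4, t != 1), so both are valid.

t = -3.6458 or t = 1.6458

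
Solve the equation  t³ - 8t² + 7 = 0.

t = -0.8875 or t = 1 or t = 7.8875

Possible rational roots are divisors of 7. Testing t = 1 gives 0, so (t - 1) is a factor.
Divide: t³ - 8t² + 7 = (t - 1)(t² - 7t - 7).
Apply the quadratic formula to t² - 7t - 7 = 0: t = (7 ± √77)/2, i.e. t ≈ 7.8875 or t ≈ -0.8875.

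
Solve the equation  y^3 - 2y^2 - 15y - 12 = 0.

y = -2.2749 or y = -1 or y = 5.2749

Possible rational roots are divisors of -12. Testing y = -1 gives 0, so (y + 1) is a factor.
Divide: y^3 - 2y^2 - 15y - 12 = (y + 1)(y^2 - 3y - 12).
Apply the quadratic formula to y^2 - 3y - 12 = 0: y = (3 +/- sqrt(57))/2, i.e. y ~= 5.2749 or y ~= -2.2749.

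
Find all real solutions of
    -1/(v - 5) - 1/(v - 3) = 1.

Multiply both sides by (v - 5)(v - 3):
-(v - 3) - (v - 5) = (v - 5)(v - 3).
Expand and collect terms: v² - 6v + 7 = 0.
By the quadratic formula, v = (6 ± √8) / 2, so v ≈ 4.4142 or v ≈ 1.5858.
Neither value makes a denominator zero (v ≠ 5, v ≠ 3), so both are valid.

v = 1.5858 or v = 4.4142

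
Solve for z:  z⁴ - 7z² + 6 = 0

z = -2.4495 or z = -1 or z = 1 or z = 2.4495

Let u = z². The equation becomes u² - 7u + 6 = 0.
Factor: (u - 6)(u - 1) = 0, so u = 6 or u = 1.
z² = 6 gives z = ±√(6) ≈ ±2.4495.
z² = 1 gives z = ±1.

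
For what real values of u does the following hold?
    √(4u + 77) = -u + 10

Square both sides: 4u + 77 = (-u + 10)².
Expand and rearrange: u² - 24u + 23 = 0.
Solving gives u = 23 or u = 1.
Check each candidate in the original equation:
  u = 23: √(169) = 13, while -u + 10 = -13 — extraneous.
  u = 1: √(81) = 9, while -u + 10 = 9 — valid.

u = 1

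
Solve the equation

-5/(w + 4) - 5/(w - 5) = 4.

w = -5.4204 or w = 3.9204

Multiply both sides by (w + 4)(w - 5):
-5(w - 5) - 5(w + 4) = 4(w + 4)(w - 5).
Expand and collect terms: 4w² + 6w - 85 = 0.
By the quadratic formula, w = (-6 ± √1396) / 8, so w ≈ 3.9204 or w ≈ -5.4204.
Neither value makes a denominator zero (w ≠ -4, w ≠ 5), so both are valid.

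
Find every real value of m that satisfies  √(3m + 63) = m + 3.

m = 6

Square both sides: 3m + 63 = (m + 3)².
Expand and rearrange: m² + 3m - 54 = 0.
Solving gives m = 6 or m = -9.
Check each candidate in the original equation:
  m = 6: √(81) = 9, while m + 3 = 9 — valid.
  m = -9: √(36) = 6, while m + 3 = -6 — extraneous.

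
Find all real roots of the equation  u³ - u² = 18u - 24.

u = -4.3723 or u = 1.3723 or u = 4

Rearrange: u³ - u² - 18u + 24 = 0.
Possible rational roots are divisors of 24. Testing u = 4 gives 0, so (u - 4) is a factor.
Divide: u³ - u² - 18u + 24 = (u - 4)(u² + 3u - 6).
Apply the quadratic formula to u² + 3u - 6 = 0: u = (-3 ± √33)/2, i.e. u ≈ 1.3723 or u ≈ -4.3723.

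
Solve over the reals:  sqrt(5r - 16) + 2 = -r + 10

Isolate the radical: sqrt(5r - 16) = -r + 8.
Square both sides: 5r - 16 = (-r + 8)^2.
Expand and rearrange: r^2 - 21r + 80 = 0.
Solving gives r = 16 or r = 5.
Check each candidate in the original equation:
  r = 16: sqrt(64) = 8, while -r + 8 = -8 — extraneous.
  r = 5: sqrt(9) = 3, while -r + 8 = 3 — valid.

r = 5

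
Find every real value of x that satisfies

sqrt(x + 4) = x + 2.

x = 0

Square both sides: x + 4 = (x + 2)^2.
Expand and rearrange: x^2 + 3x = 0.
Solving gives x = 0 or x = -3.
Check each candidate in the original equation:
  x = 0: sqrt(4) = 2, while x + 2 = 2 — valid.
  x = -3: sqrt(1) = 1, while x + 2 = -1 — extraneous.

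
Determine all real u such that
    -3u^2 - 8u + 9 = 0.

u = -3.5191 or u = 0.8525

Discriminant: (-8)^2 - 4*(-3)*9 = 172.
Quadratic formula: u = (8 +/- sqrt(172)) / (-6).
So u = -sqrt(43)/3 - 4/3 ~= -3.5191 or u = -4/3 + sqrt(43)/3 ~= 0.8525.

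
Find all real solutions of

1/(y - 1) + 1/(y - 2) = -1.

Multiply both sides by (y - 1)(y - 2):
(y - 2) + (y - 1) = -(y - 1)(y - 2).
Expand and collect terms: -y^2 + y + 1 = 0.
By the quadratic formula, y = (-1 +/- sqrt(5)) / -2, so y ~= -0.618 or y ~= 1.618.
Neither value makes a denominator zero (y != 1, y != 2), so both are valid.

y = -0.618 or y = 1.618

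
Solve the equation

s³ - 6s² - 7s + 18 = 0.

s = -2 or s = 1.3542 or s = 6.6458

Possible rational roots are divisors of 18. Testing s = -2 gives 0, so (s + 2) is a factor.
Divide: s³ - 6s² - 7s + 18 = (s + 2)(s² - 8s + 9).
Apply the quadratic formula to s² - 8s + 9 = 0: s = (8 ± √28)/2, i.e. s ≈ 6.6458 or s ≈ 1.3542.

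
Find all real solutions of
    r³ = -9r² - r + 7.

r = -8.7958 or r = -1 or r = 0.7958

Rearrange: r³ + 9r² + r - 7 = 0.
Possible rational roots are divisors of -7. Testing r = -1 gives 0, so (r + 1) is a factor.
Divide: r³ + 9r² + r - 7 = (r + 1)(r² + 8r - 7).
Apply the quadratic formula to r² + 8r - 7 = 0: r = (-8 ± √92)/2, i.e. r ≈ 0.7958 or r ≈ -8.7958.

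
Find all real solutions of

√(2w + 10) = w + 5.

w = -5 or w = -3

Square both sides: 2w + 10 = (w + 5)².
Expand and rearrange: w² + 8w + 15 = 0.
Solving gives w = -3 or w = -5.
Check each candidate in the original equation:
  w = -3: √(4) = 2, while w + 5 = 2 — valid.
  w = -5: √(0) = 0, while w + 5 = 0 — valid.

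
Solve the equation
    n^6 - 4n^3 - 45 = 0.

n = -1.71 or n = 2.0801

Let u = n^3. The equation becomes u^2 - 4u - 45 = 0.
Factor: (u - 9)(u + 5) = 0, so u = 9 or u = -5.
n^3 = 9 gives n = (9)^(1/3) ~= 2.0801.
n^3 = -5 gives n = -(5)^(1/3) ~= -1.71.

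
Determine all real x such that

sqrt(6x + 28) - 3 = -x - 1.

x = -2

Isolate the radical: sqrt(6x + 28) = -x + 2.
Square both sides: 6x + 28 = (-x + 2)^2.
Expand and rearrange: x^2 - 10x - 24 = 0.
Solving gives x = 12 or x = -2.
Check each candidate in the original equation:
  x = 12: sqrt(100) = 10, while -x + 2 = -10 — extraneous.
  x = -2: sqrt(16) = 4, while -x + 2 = 4 — valid.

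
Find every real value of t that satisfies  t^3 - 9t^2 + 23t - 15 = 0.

Possible rational roots are divisors of -15. Testing t = 5 gives 0, so (t - 5) is a factor.
Divide: t^3 - 9t^2 + 23t - 15 = (t - 5)(t^2 - 4t + 3).
Factor the quadratic: t = 3 or t = 1.

t = 1 or t = 3 or t = 5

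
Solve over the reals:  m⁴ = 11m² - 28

m = -2.6458 or m = -2 or m = 2 or m = 2.6458

Let u = m². The equation becomes u² - 11u + 28 = 0.
Factor: (u - 4)(u - 7) = 0, so u = 4 or u = 7.
m² = 4 gives m = ±2.
m² = 7 gives m = ±√(7) ≈ ±2.6458.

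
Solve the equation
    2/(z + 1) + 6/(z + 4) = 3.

Multiply both sides by (z + 1)(z + 4):
2(z + 4) + 6(z + 1) = 3(z + 1)(z + 4).
Expand and collect terms: 3z² + 7z - 2 = 0.
By the quadratic formula, z = (-7 ± √73) / 6, so z ≈ 0.2573 or z ≈ -2.5907.
Neither value makes a denominator zero (z ≠ -1, z ≠ -4), so both are valid.

z = -2.5907 or z = 0.2573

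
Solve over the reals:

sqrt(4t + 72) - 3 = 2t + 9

t = -2

Isolate the radical: sqrt(4t + 72) = 2t + 12.
Square both sides: 4t + 72 = (2t + 12)^2.
Expand and rearrange: 4t^2 + 44t + 72 = 0.
Solving gives t = -2 or t = -9.
Check each candidate in the original equation:
  t = -2: sqrt(64) = 8, while 2t + 12 = 8 — valid.
  t = -9: sqrt(36) = 6, while 2t + 12 = -6 — extraneous.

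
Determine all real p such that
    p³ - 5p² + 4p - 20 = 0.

Possible rational roots are divisors of -20. Testing p = 5 gives 0, so (p - 5) is a factor.
Divide: p³ - 5p² + 4p - 20 = (p - 5)(p² + 4).
The quadratic p² + 4 has discriminant -16 < 0, so no further real roots.

p = 5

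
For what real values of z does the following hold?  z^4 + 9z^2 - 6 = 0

z = -0.7896 or z = 0.7896

Let u = z^2. The equation becomes u^2 + 9u - 6 = 0.
By the quadratic formula, u = -9/2 + sqrt(105)/2 or u = -sqrt(105)/2 - 9/2.
z^2 = -9/2 + sqrt(105)/2 gives z = +/-sqrt(-9/2 + sqrt(105)/2) ~= +/-0.7896.
z^2 = -sqrt(105)/2 - 9/2 < 0 has no real solution.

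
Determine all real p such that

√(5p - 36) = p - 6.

p = 8 or p = 9

Square both sides: 5p - 36 = (p - 6)².
Expand and rearrange: p² - 17p + 72 = 0.
Solving gives p = 9 or p = 8.
Check each candidate in the original equation:
  p = 9: √(9) = 3, while p - 6 = 3 — valid.
  p = 8: √(4) = 2, while p - 6 = 2 — valid.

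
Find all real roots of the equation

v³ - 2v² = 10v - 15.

Rearrange: v³ - 2v² - 10v + 15 = 0.
Possible rational roots are divisors of 15. Testing v = -3 gives 0, so (v + 3) is a factor.
Divide: v³ - 2v² - 10v + 15 = (v + 3)(v² - 5v + 5).
Apply the quadratic formula to v² - 5v + 5 = 0: v = (5 ± √5)/2, i.e. v ≈ 3.618 or v ≈ 1.382.

v = -3 or v = 1.382 or v = 3.618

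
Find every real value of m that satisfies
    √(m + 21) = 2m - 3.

m = 4

Square both sides: m + 21 = (2m - 3)².
Expand and rearrange: 4m² - 13m - 12 = 0.
Solving gives m = 4 or m = -0.75.
Check each candidate in the original equation:
  m = 4: √(25) = 5, while 2m - 3 = 5 — valid.
  m = -0.75: √(20.25) = 4.5, while 2m - 3 = -4.5 — extraneous.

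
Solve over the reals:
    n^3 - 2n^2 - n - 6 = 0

n = 3

Possible rational roots are divisors of -6. Testing n = 3 gives 0, so (n - 3) is a factor.
Divide: n^3 - 2n^2 - n - 6 = (n - 3)(n^2 + n + 2).
The quadratic n^2 + n + 2 has discriminant -7 < 0, so no further real roots.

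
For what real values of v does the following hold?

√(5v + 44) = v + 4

Square both sides: 5v + 44 = (v + 4)².
Expand and rearrange: v² + 3v - 28 = 0.
Solving gives v = 4 or v = -7.
Check each candidate in the original equation:
  v = 4: √(64) = 8, while v + 4 = 8 — valid.
  v = -7: √(9) = 3, while v + 4 = -3 — extraneous.

v = 4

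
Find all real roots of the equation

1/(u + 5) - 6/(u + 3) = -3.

u = -5.1736 or u = -1.1597

Multiply both sides by (u + 5)(u + 3):
(u + 3) - 6(u + 5) = -3(u + 5)(u + 3).
Expand and collect terms: -3u² - 19u - 18 = 0.
By the quadratic formula, u = (19 ± √145) / -6, so u ≈ -5.1736 or u ≈ -1.1597.
Neither value makes a denominator zero (u ≠ -5, u ≠ -3), so both are valid.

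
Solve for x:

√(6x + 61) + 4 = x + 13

Isolate the radical: √(6x + 61) = x + 9.
Square both sides: 6x + 61 = (x + 9)².
Expand and rearrange: x² + 12x + 20 = 0.
Solving gives x = -2 or x = -10.
Check each candidate in the original equation:
  x = -2: √(49) = 7, while x + 9 = 7 — valid.
  x = -10: √(1) = 1, while x + 9 = -1 — extraneous.

x = -2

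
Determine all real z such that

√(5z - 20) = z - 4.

Square both sides: 5z - 20 = (z - 4)².
Expand and rearrange: z² - 13z + 36 = 0.
Solving gives z = 9 or z = 4.
Check each candidate in the original equation:
  z = 9: √(25) = 5, while z - 4 = 5 — valid.
  z = 4: √(0) = 0, while z - 4 = 0 — valid.

z = 4 or z = 9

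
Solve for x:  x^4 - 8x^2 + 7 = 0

Let u = x^2. The equation becomes u^2 - 8u + 7 = 0.
Factor: (u - 7)(u - 1) = 0, so u = 7 or u = 1.
x^2 = 7 gives x = +/-sqrt(7) ~= +/-2.6458.
x^2 = 1 gives x = +/-1.

x = -2.6458 or x = -1 or x = 1 or x = 2.6458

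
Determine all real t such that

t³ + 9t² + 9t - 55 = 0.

Possible rational roots are divisors of -55. Testing t = -5 gives 0, so (t + 5) is a factor.
Divide: t³ + 9t² + 9t - 55 = (t + 5)(t² + 4t - 11).
Apply the quadratic formula to t² + 4t - 11 = 0: t = (-4 ± √60)/2, i.e. t ≈ 1.873 or t ≈ -5.873.

t = -5.873 or t = -5 or t = 1.873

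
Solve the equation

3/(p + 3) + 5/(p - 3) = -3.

Multiply both sides by (p + 3)(p - 3):
3(p - 3) + 5(p + 3) = -3(p + 3)(p - 3).
Expand and collect terms: -3p² - 8p + 21 = 0.
By the quadratic formula, p = (8 ± √316) / -6, so p ≈ -4.2961 or p ≈ 1.6294.
Neither value makes a denominator zero (p ≠ -3, p ≠ 3), so both are valid.

p = -4.2961 or p = 1.6294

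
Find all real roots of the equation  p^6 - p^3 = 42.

Let u = p^3. The equation becomes u^2 - u - 42 = 0.
Factor: (u - 7)(u + 6) = 0, so u = 7 or u = -6.
p^3 = 7 gives p = (7)^(1/3) ~= 1.9129.
p^3 = -6 gives p = -(6)^(1/3) ~= -1.8171.

p = -1.8171 or p = 1.9129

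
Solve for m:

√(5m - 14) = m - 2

m = 3 or m = 6

Square both sides: 5m - 14 = (m - 2)².
Expand and rearrange: m² - 9m + 18 = 0.
Solving gives m = 6 or m = 3.
Check each candidate in the original equation:
  m = 6: √(16) = 4, while m - 2 = 4 — valid.
  m = 3: √(1) = 1, while m - 2 = 1 — valid.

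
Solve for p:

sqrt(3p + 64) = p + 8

p = 0

Square both sides: 3p + 64 = (p + 8)^2.
Expand and rearrange: p^2 + 13p = 0.
Solving gives p = 0 or p = -13.
Check each candidate in the original equation:
  p = 0: sqrt(64) = 8, while p + 8 = 8 — valid.
  p = -13: sqrt(25) = 5, while p + 8 = -5 — extraneous.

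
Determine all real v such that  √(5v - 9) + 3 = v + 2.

Isolate the radical: √(5v - 9) = v - 1.
Square both sides: 5v - 9 = (v - 1)².
Expand and rearrange: v² - 7v + 10 = 0.
Solving gives v = 5 or v = 2.
Check each candidate in the original equation:
  v = 5: √(16) = 4, while v - 1 = 4 — valid.
  v = 2: √(1) = 1, while v - 1 = 1 — valid.

v = 2 or v = 5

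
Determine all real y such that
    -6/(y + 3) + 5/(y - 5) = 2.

Multiply both sides by (y + 3)(y - 5):
-6(y - 5) + 5(y + 3) = 2(y + 3)(y - 5).
Expand and collect terms: 2y^2 - 3y - 75 = 0.
By the quadratic formula, y = (3 +/- sqrt(609)) / 4, so y ~= 6.9195 or y ~= -5.4195.
Neither value makes a denominator zero (y != -3, y != 5), so both are valid.

y = -5.4195 or y = 6.9195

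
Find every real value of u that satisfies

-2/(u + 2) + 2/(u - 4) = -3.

u = -1.2361 or u = 3.2361

Multiply both sides by (u + 2)(u - 4):
-2(u - 4) + 2(u + 2) = -3(u + 2)(u - 4).
Expand and collect terms: -3u^2 + 6u + 12 = 0.
By the quadratic formula, u = (-6 +/- sqrt(180)) / -6, so u ~= -1.2361 or u ~= 3.2361.
Neither value makes a denominator zero (u != -2, u != 4), so both are valid.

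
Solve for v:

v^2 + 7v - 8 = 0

Factor: (v - 1)(v + 8) = 0.
So v = 1 or v = -8.

v = -8 or v = 1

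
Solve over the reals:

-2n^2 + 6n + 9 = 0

n = -1.0981 or n = 4.0981

Discriminant: (6)^2 - 4*(-2)*9 = 108.
Quadratic formula: n = (-6 +/- sqrt(108)) / (-4).
So n = 3/2 - 3*sqrt(3)/2 ~= -1.0981 or n = 3/2 + 3*sqrt(3)/2 ~= 4.0981.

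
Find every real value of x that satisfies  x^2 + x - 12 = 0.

Factor: (x - 3)(x + 4) = 0.
So x = 3 or x = -4.

x = -4 or x = 3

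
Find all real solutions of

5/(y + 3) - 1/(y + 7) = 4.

y = -7.1926 or y = -1.8074

Multiply both sides by (y + 3)(y + 7):
5(y + 7) - (y + 3) = 4(y + 3)(y + 7).
Expand and collect terms: 4y^2 + 36y + 52 = 0.
By the quadratic formula, y = (-36 +/- sqrt(464)) / 8, so y ~= -1.8074 or y ~= -7.1926.
Neither value makes a denominator zero (y != -3, y != -7), so both are valid.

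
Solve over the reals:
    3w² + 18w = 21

Bring every term to one side: 3w² + 18w - 21 = 0.
Factor: 3(w + 7)(w - 1) = 0.
So w = -7 or w = 1.

w = -7 or w = 1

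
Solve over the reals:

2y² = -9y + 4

Rearrange to standard form: 2y² + 9y - 4 = 0.
Discriminant: (9)² − 4·2·(-4) = 113.
Quadratic formula: y = (-9 ± √113) / 4.
So y = -9/4 + √(113)/4 ≈ 0.4075 or y = -√(113)/4 - 9/4 ≈ -4.9075.

y = -4.9075 or y = 0.4075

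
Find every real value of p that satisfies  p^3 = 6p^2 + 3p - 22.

p = -1.873 or p = 2 or p = 5.873

Rearrange: p^3 - 6p^2 - 3p + 22 = 0.
Possible rational roots are divisors of 22. Testing p = 2 gives 0, so (p - 2) is a factor.
Divide: p^3 - 6p^2 - 3p + 22 = (p - 2)(p^2 - 4p - 11).
Apply the quadratic formula to p^2 - 4p - 11 = 0: p = (4 +/- sqrt(60))/2, i.e. p ~= 5.873 or p ~= -1.873.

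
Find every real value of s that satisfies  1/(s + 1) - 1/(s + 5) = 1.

Multiply both sides by (s + 1)(s + 5):
(s + 5) - (s + 1) = (s + 1)(s + 5).
Expand and collect terms: s² + 6s + 1 = 0.
By the quadratic formula, s = (-6 ± √32) / 2, so s ≈ -0.1716 or s ≈ -5.8284.
Neither value makes a denominator zero (s ≠ -1, s ≠ -5), so both are valid.

s = -5.8284 or s = -0.1716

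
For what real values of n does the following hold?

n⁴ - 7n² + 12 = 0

n = -2 or n = -1.7321 or n = 1.7321 or n = 2

Let u = n². The equation becomes u² - 7u + 12 = 0.
Factor: (u - 3)(u - 4) = 0, so u = 3 or u = 4.
n² = 3 gives n = ±√(3) ≈ ±1.7321.
n² = 4 gives n = ±2.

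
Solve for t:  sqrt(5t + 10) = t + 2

t = -2 or t = 3

Square both sides: 5t + 10 = (t + 2)^2.
Expand and rearrange: t^2 - t - 6 = 0.
Solving gives t = 3 or t = -2.
Check each candidate in the original equation:
  t = 3: sqrt(25) = 5, while t + 2 = 5 — valid.
  t = -2: sqrt(0) = 0, while t + 2 = 0 — valid.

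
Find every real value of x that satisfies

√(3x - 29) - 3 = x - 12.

x = 10 or x = 11

Isolate the radical: √(3x - 29) = x - 9.
Square both sides: 3x - 29 = (x - 9)².
Expand and rearrange: x² - 21x + 110 = 0.
Solving gives x = 11 or x = 10.
Check each candidate in the original equation:
  x = 11: √(4) = 2, while x - 9 = 2 — valid.
  x = 10: √(1) = 1, while x - 9 = 1 — valid.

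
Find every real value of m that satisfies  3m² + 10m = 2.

m = -3.5226 or m = 0.1893

Rearrange to standard form: 3m² + 10m - 2 = 0.
Discriminant: (10)² − 4·3·(-2) = 124.
Quadratic formula: m = (-10 ± √124) / 6.
So m = -5/3 + √(31)/3 ≈ 0.1893 or m = -√(31)/3 - 5/3 ≈ -3.5226.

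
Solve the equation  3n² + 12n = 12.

n = -4.8284 or n = 0.8284

Rearrange to standard form: 3n² + 12n - 12 = 0.
Discriminant: (12)² − 4·3·(-12) = 288.
Quadratic formula: n = (-12 ± √288) / 6.
So n = -2 + 2·√(2) ≈ 0.8284 or n = -2·√(2) - 2 ≈ -4.8284.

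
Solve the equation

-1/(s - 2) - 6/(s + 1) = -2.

Multiply both sides by (s - 2)(s + 1):
-(s + 1) - 6(s - 2) = -2(s - 2)(s + 1).
Expand and collect terms: -2s² + 9s - 7 = 0.
Factor or apply the quadratic formula: s = 1 or s = 3.5.
Neither value makes a denominator zero (s ≠ 2, s ≠ -1), so both are valid.

s = 1 or s = 3.5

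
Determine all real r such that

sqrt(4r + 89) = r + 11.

r = -2

Square both sides: 4r + 89 = (r + 11)^2.
Expand and rearrange: r^2 + 18r + 32 = 0.
Solving gives r = -2 or r = -16.
Check each candidate in the original equation:
  r = -2: sqrt(81) = 9, while r + 11 = 9 — valid.
  r = -16: sqrt(25) = 5, while r + 11 = -5 — extraneous.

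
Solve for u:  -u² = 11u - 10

Rearrange to standard form: -u² - 11u + 10 = 0.
Discriminant: (-11)² − 4·(-1)·10 = 161.
Quadratic formula: u = (11 ± √161) / (-2).
So u = -√(161)/2 - 11/2 ≈ -11.8443 or u = -11/2 + √(161)/2 ≈ 0.8443.

u = -11.8443 or u = 0.8443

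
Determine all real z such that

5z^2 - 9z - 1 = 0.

Discriminant: (-9)^2 - 4*5*(-1) = 101.
Quadratic formula: z = (9 +/- sqrt(101)) / 10.
So z = 9/10 + sqrt(101)/10 ~= 1.905 or z = 9/10 - sqrt(101)/10 ~= -0.105.

z = -0.105 or z = 1.905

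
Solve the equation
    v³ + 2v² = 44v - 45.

Rearrange: v³ + 2v² - 44v + 45 = 0.
Possible rational roots are divisors of 45. Testing v = 5 gives 0, so (v - 5) is a factor.
Divide: v³ + 2v² - 44v + 45 = (v - 5)(v² + 7v - 9).
Apply the quadratic formula to v² + 7v - 9 = 0: v = (-7 ± √85)/2, i.e. v ≈ 1.1098 or v ≈ -8.1098.

v = -8.1098 or v = 1.1098 or v = 5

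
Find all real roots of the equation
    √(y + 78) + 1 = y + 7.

Isolate the radical: √(y + 78) = y + 6.
Square both sides: y + 78 = (y + 6)².
Expand and rearrange: y² + 11y - 42 = 0.
Solving gives y = 3 or y = -14.
Check each candidate in the original equation:
  y = 3: √(81) = 9, while y + 6 = 9 — valid.
  y = -14: √(64) = 8, while y + 6 = -8 — extraneous.

y = 3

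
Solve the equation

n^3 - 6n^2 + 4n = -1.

Rearrange: n^3 - 6n^2 + 4n + 1 = 0.
Possible rational roots are divisors of 1. Testing n = 1 gives 0, so (n - 1) is a factor.
Divide: n^3 - 6n^2 + 4n + 1 = (n - 1)(n^2 - 5n - 1).
Apply the quadratic formula to n^2 - 5n - 1 = 0: n = (5 +/- sqrt(29))/2, i.e. n ~= 5.1926 or n ~= -0.1926.

n = -0.1926 or n = 1 or n = 5.1926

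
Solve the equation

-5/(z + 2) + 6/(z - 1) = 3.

z = -3.1222 or z = 2.4555

Multiply both sides by (z + 2)(z - 1):
-5(z - 1) + 6(z + 2) = 3(z + 2)(z - 1).
Expand and collect terms: 3z^2 + 2z - 23 = 0.
By the quadratic formula, z = (-2 +/- sqrt(280)) / 6, so z ~= 2.4555 or z ~= -3.1222.
Neither value makes a denominator zero (z != -2, z != 1), so both are valid.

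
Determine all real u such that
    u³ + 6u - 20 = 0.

u = 2

Possible rational roots are divisors of -20. Testing u = 2 gives 0, so (u - 2) is a factor.
Divide: u³ + 6u - 20 = (u - 2)(u² + 2u + 10).
The quadratic u² + 2u + 10 has discriminant -36 < 0, so no further real roots.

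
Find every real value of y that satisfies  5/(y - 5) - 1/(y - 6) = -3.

y = 3.5316 or y = 6.135

Multiply both sides by (y - 5)(y - 6):
5(y - 6) - (y - 5) = -3(y - 5)(y - 6).
Expand and collect terms: -3y^2 + 29y - 65 = 0.
By the quadratic formula, y = (-29 +/- sqrt(61)) / -6, so y ~= 3.5316 or y ~= 6.135.
Neither value makes a denominator zero (y != 5, y != 6), so both are valid.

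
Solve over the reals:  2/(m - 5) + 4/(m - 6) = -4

m = 4 or m = 5.5

Multiply both sides by (m - 5)(m - 6):
2(m - 6) + 4(m - 5) = -4(m - 5)(m - 6).
Expand and collect terms: -4m^2 + 38m - 88 = 0.
Factor or apply the quadratic formula: m = 4 or m = 5.5.
Neither value makes a denominator zero (m != 5, m != 6), so both are valid.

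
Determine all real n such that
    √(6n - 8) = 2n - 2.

n = 1.5 or n = 2

Square both sides: 6n - 8 = (2n - 2)².
Expand and rearrange: 4n² - 14n + 12 = 0.
Solving gives n = 2 or n = 1.5.
Check each candidate in the original equation:
  n = 2: √(4) = 2, while 2n - 2 = 2 — valid.
  n = 1.5: √(1) = 1, while 2n - 2 = 1 — valid.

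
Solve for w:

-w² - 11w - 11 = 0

Discriminant: (-11)² − 4·(-1)·(-11) = 77.
Quadratic formula: w = (11 ± √77) / (-2).
So w = -11/2 - √(77)/2 ≈ -9.8875 or w = -11/2 + √(77)/2 ≈ -1.1125.

w = -9.8875 or w = -1.1125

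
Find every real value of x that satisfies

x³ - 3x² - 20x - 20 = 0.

x = -2 or x = -1.5311 or x = 6.5311

Possible rational roots are divisors of -20. Testing x = -2 gives 0, so (x + 2) is a factor.
Divide: x³ - 3x² - 20x - 20 = (x + 2)(x² - 5x - 10).
Apply the quadratic formula to x² - 5x - 10 = 0: x = (5 ± √65)/2, i.e. x ≈ 6.5311 or x ≈ -1.5311.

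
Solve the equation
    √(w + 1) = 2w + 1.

Square both sides: w + 1 = (2w + 1)².
Expand and rearrange: 4w² + 3w = 0.
Solving gives w = 0 or w = -0.75.
Check each candidate in the original equation:
  w = 0: √(1) = 1, while 2w + 1 = 1 — valid.
  w = -0.75: √(0.25) = 0.5, while 2w + 1 = -0.5 — extraneous.

w = 0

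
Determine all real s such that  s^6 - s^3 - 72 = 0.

s = -2 or s = 2.0801

Let u = s^3. The equation becomes u^2 - u - 72 = 0.
Factor: (u - 9)(u + 8) = 0, so u = 9 or u = -8.
s^3 = 9 gives s = (9)^(1/3) ~= 2.0801.
s^3 = -8 gives s = -2.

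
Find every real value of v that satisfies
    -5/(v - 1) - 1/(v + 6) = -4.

v = -5.7889 or v = 2.2889

Multiply both sides by (v - 1)(v + 6):
-5(v + 6) - (v - 1) = -4(v - 1)(v + 6).
Expand and collect terms: -4v^2 - 14v + 53 = 0.
By the quadratic formula, v = (14 +/- sqrt(1044)) / -8, so v ~= -5.7889 or v ~= 2.2889.
Neither value makes a denominator zero (v != 1, v != -6), so both are valid.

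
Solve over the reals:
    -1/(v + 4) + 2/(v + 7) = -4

Multiply both sides by (v + 4)(v + 7):
-(v + 7) + 2(v + 4) = -4(v + 4)(v + 7).
Expand and collect terms: -4v² - 45v - 113 = 0.
By the quadratic formula, v = (45 ± √217) / -8, so v ≈ -7.4664 or v ≈ -3.7836.
Neither value makes a denominator zero (v ≠ -4, v ≠ -7), so both are valid.

v = -7.4664 or v = -3.7836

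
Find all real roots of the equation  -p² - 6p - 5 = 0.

Factor: -1(p + 1)(p + 5) = 0.
So p = -1 or p = -5.

p = -5 or p = -1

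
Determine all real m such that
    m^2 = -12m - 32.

m = -8 or m = -4

Bring every term to one side: m^2 + 12m + 32 = 0.
Factor: (m + 4)(m + 8) = 0.
So m = -4 or m = -8.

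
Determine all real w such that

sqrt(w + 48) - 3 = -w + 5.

Isolate the radical: sqrt(w + 48) = -w + 8.
Square both sides: w + 48 = (-w + 8)^2.
Expand and rearrange: w^2 - 17w + 16 = 0.
Solving gives w = 16 or w = 1.
Check each candidate in the original equation:
  w = 16: sqrt(64) = 8, while -w + 8 = -8 — extraneous.
  w = 1: sqrt(49) = 7, while -w + 8 = 7 — valid.

w = 1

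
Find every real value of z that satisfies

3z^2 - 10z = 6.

z = -0.5191 or z = 3.8525

Rearrange to standard form: 3z^2 - 10z - 6 = 0.
Discriminant: (-10)^2 - 4*3*(-6) = 172.
Quadratic formula: z = (10 +/- sqrt(172)) / 6.
So z = 5/3 + sqrt(43)/3 ~= 3.8525 or z = 5/3 - sqrt(43)/3 ~= -0.5191.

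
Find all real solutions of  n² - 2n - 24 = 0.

n = -4 or n = 6

Factor: (n - 6)(n + 4) = 0.
So n = 6 or n = -4.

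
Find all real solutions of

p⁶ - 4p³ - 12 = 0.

Let u = p³. The equation becomes u² - 4u - 12 = 0.
Factor: (u + 2)(u - 6) = 0, so u = -2 or u = 6.
p³ = -2 gives p = -∛(2) ≈ -1.2599.
p³ = 6 gives p = ∛(6) ≈ 1.8171.

p = -1.2599 or p = 1.8171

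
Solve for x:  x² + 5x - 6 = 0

Factor: (x + 6)(x - 1) = 0.
So x = -6 or x = 1.

x = -6 or x = 1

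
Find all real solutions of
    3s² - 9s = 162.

s = -6 or s = 9

Bring every term to one side: 3s² - 9s - 162 = 0.
Factor: 3(s + 6)(s - 9) = 0.
So s = -6 or s = 9.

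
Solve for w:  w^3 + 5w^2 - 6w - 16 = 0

w = -5.5616 or w = -1.4384 or w = 2

Possible rational roots are divisors of -16. Testing w = 2 gives 0, so (w - 2) is a factor.
Divide: w^3 + 5w^2 - 6w - 16 = (w - 2)(w^2 + 7w + 8).
Apply the quadratic formula to w^2 + 7w + 8 = 0: w = (-7 +/- sqrt(17))/2, i.e. w ~= -1.4384 or w ~= -5.5616.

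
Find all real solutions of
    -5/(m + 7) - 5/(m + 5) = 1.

Multiply both sides by (m + 7)(m + 5):
-5(m + 5) - 5(m + 7) = (m + 7)(m + 5).
Expand and collect terms: m^2 + 22m + 95 = 0.
By the quadratic formula, m = (-22 +/- sqrt(104)) / 2, so m ~= -5.901 or m ~= -16.099.
Neither value makes a denominator zero (m != -7, m != -5), so both are valid.

m = -16.099 or m = -5.901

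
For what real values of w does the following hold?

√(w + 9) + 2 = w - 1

w = 7

Isolate the radical: √(w + 9) = w - 3.
Square both sides: w + 9 = (w - 3)².
Expand and rearrange: w² - 7w = 0.
Solving gives w = 7 or w = 0.
Check each candidate in the original equation:
  w = 7: √(16) = 4, while w - 3 = 4 — valid.
  w = 0: √(9) = 3, while w - 3 = -3 — extraneous.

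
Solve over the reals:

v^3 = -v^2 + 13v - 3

v = -4.2361 or v = 0.2361 or v = 3

Rearrange: v^3 + v^2 - 13v + 3 = 0.
Possible rational roots are divisors of 3. Testing v = 3 gives 0, so (v - 3) is a factor.
Divide: v^3 + v^2 - 13v + 3 = (v - 3)(v^2 + 4v - 1).
Apply the quadratic formula to v^2 + 4v - 1 = 0: v = (-4 +/- sqrt(20))/2, i.e. v ~= 0.2361 or v ~= -4.2361.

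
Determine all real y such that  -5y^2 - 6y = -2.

y = -1.4718 or y = 0.2718

Rearrange to standard form: -5y^2 - 6y + 2 = 0.
Discriminant: (-6)^2 - 4*(-5)*2 = 76.
Quadratic formula: y = (6 +/- sqrt(76)) / (-10).
So y = -sqrt(19)/5 - 3/5 ~= -1.4718 or y = -3/5 + sqrt(19)/5 ~= 0.2718.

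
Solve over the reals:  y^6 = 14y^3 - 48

Let u = y^3. The equation becomes u^2 - 14u + 48 = 0.
Factor: (u - 6)(u - 8) = 0, so u = 6 or u = 8.
y^3 = 6 gives y = (6)^(1/3) ~= 1.8171.
y^3 = 8 gives y = 2.

y = 1.8171 or y = 2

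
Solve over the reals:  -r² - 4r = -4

Rearrange to standard form: -r² - 4r + 4 = 0.
Discriminant: (-4)² − 4·(-1)·4 = 32.
Quadratic formula: r = (4 ± √32) / (-2).
So r = -2·√(2) - 2 ≈ -4.8284 or r = -2 + 2·√(2) ≈ 0.8284.

r = -4.8284 or r = 0.8284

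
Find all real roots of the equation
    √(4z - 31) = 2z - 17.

z = 10

Square both sides: 4z - 31 = (2z - 17)².
Expand and rearrange: 4z² - 72z + 320 = 0.
Solving gives z = 10 or z = 8.
Check each candidate in the original equation:
  z = 10: √(9) = 3, while 2z - 17 = 3 — valid.
  z = 8: √(1) = 1, while 2z - 17 = -1 — extraneous.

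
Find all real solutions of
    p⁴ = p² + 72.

Let u = p². The equation becomes u² - u - 72 = 0.
Factor: (u - 9)(u + 8) = 0, so u = 9 or u = -8.
p² = 9 gives p = ±3.
p² = -8 < 0 has no real solution.

p = -3 or p = 3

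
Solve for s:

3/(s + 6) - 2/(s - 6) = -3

s = -6.951 or s = 6.6177

Multiply both sides by (s + 6)(s - 6):
3(s - 6) - 2(s + 6) = -3(s + 6)(s - 6).
Expand and collect terms: -3s² - s + 138 = 0.
By the quadratic formula, s = (1 ± √1657) / -6, so s ≈ -6.951 or s ≈ 6.6177.
Neither value makes a denominator zero (s ≠ -6, s ≠ 6), so both are valid.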